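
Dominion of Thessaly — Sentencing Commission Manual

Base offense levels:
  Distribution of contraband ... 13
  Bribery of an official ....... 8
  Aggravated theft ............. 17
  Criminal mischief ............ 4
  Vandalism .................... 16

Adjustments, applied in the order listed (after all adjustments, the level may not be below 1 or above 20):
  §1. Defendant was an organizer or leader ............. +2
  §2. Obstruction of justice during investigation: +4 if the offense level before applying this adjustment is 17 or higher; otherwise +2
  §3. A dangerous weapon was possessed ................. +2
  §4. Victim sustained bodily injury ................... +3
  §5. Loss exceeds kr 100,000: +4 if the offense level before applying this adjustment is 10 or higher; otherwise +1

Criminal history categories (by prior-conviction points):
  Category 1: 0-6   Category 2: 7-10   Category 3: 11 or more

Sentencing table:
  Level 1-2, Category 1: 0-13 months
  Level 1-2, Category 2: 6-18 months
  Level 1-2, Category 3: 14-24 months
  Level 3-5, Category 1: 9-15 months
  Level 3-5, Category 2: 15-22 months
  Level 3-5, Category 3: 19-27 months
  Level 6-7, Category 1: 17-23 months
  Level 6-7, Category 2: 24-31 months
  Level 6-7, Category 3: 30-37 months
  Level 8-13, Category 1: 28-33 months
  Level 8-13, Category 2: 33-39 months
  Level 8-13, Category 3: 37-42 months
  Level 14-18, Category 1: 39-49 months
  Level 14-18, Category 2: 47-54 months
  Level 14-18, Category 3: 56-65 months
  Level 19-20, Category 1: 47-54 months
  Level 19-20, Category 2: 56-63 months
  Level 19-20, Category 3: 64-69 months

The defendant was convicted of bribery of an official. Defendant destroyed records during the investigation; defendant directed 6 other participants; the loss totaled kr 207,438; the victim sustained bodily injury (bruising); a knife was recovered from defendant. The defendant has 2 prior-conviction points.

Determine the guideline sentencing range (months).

Base offense level for bribery of an official: 8.
§1 applies: 8 + 2 = 10.
§2 applies (level before this adjustment is 10 < 17, so +2): 10 + 2 = 12.
§3 applies: 12 + 2 = 14.
§4 applies: 14 + 3 = 17.
§5 applies (level before this adjustment is 17 ≥ 10, so +4): 17 + 4 = 21.
Level 21 exceeds the maximum of 20; capped at 20.
Final offense level: 20.
Criminal history: 2 prior points → Category 1 (0-6).
Level 20 falls in the 19-20 band.
Grid: Level 19-20 × Category 1 = 47-54 months.

47-54 months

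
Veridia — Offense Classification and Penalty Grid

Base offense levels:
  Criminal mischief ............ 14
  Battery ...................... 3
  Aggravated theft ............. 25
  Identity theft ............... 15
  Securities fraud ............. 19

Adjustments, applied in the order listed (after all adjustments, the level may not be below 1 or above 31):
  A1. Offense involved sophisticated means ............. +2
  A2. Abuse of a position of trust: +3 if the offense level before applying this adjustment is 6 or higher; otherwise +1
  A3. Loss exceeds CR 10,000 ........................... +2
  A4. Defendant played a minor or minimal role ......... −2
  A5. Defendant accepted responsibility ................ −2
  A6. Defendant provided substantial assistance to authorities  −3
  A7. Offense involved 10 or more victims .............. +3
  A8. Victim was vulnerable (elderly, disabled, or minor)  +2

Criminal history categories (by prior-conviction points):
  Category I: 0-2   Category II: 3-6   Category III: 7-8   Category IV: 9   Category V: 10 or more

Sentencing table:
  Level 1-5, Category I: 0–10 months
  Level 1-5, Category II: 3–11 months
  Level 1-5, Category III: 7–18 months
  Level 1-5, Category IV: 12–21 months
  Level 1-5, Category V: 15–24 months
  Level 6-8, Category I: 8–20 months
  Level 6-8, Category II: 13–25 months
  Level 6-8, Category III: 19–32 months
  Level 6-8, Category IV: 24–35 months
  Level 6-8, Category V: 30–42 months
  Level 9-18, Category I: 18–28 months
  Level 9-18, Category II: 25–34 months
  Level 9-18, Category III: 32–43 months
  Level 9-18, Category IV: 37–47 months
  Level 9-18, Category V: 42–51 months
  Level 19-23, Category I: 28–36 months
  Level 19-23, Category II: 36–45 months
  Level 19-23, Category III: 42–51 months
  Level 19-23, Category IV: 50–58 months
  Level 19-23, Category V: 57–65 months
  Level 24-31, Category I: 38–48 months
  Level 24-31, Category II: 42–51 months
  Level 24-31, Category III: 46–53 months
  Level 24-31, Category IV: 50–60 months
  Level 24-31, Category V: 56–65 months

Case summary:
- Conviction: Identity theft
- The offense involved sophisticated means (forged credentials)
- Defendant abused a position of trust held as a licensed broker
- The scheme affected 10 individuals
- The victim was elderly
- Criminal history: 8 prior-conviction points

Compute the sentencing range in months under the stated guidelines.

Base offense level for identity theft: 15.
A1 applies: 15 + 2 = 17.
A2 applies (level before this adjustment is 17 ≥ 6, so +3): 17 + 3 = 20.
A4 does not apply.
A6 does not apply.
A7 applies: 20 + 3 = 23.
A8 applies: 23 + 2 = 25.
Final offense level: 25.
Criminal history: 8 prior points → Category III (7-8).
Level 25 falls in the 24-31 band.
Grid: Level 24-31 × Category III = 46-53 months.

46-53 months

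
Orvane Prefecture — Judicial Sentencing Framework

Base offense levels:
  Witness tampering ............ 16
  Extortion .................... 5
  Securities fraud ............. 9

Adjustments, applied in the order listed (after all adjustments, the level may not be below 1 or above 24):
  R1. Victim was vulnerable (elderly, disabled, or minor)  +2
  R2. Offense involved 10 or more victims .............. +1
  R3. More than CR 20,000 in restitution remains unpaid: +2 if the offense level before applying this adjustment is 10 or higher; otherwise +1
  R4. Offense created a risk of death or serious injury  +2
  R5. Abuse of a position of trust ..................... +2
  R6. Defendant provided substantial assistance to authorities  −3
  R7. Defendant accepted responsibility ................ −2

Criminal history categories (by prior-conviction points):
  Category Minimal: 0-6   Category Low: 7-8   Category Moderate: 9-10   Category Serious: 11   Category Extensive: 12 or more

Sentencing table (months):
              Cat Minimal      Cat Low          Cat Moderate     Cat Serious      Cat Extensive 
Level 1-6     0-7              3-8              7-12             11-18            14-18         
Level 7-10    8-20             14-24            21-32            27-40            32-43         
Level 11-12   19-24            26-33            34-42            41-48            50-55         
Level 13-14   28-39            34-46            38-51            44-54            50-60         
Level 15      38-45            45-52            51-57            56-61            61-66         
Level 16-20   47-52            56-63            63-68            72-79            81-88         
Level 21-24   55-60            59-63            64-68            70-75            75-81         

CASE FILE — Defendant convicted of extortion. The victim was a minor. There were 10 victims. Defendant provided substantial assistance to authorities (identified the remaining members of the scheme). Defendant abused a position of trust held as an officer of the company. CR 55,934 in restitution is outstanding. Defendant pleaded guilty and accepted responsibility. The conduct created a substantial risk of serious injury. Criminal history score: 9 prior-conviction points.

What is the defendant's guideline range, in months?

Base offense level for extortion: 5.
R1 applies: 5 + 2 = 7.
R2 applies: 7 + 1 = 8.
R3 applies (level before this adjustment is 8 < 10, so +1): 8 + 1 = 9.
R4 applies: 9 + 2 = 11.
R5 applies: 11 + 2 = 13.
R6 applies: 13 − 3 = 10.
R7 applies: 10 − 2 = 8.
Final offense level: 8.
Criminal history: 9 prior points → Category Moderate (9-10).
Level 8 falls in the 7-10 band.
Grid: Level 7-10 × Category Moderate = 21-32 months.

21-32 months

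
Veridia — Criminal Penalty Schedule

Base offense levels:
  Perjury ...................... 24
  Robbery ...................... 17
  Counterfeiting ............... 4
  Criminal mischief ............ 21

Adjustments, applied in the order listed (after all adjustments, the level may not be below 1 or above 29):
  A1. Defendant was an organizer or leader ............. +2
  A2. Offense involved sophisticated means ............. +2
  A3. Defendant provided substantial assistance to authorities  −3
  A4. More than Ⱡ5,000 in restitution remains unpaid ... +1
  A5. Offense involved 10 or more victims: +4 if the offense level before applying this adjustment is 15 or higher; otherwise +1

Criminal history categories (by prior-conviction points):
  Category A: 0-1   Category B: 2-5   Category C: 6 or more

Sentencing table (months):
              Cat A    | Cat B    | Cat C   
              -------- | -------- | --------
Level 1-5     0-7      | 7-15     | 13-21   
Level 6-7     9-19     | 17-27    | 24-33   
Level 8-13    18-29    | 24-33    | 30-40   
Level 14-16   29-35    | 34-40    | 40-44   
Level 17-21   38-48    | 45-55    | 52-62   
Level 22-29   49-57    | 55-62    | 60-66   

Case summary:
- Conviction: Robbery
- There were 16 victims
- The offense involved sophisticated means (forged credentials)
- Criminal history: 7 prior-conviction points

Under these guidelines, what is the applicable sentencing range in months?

60-66 months

Base offense level for robbery: 17.
A1 does not apply.
A2 applies: 17 + 2 = 19.
A3 does not apply.
A5 applies (level before this adjustment is 19 ≥ 15, so +4): 19 + 4 = 23.
Final offense level: 23.
Criminal history: 7 prior points → Category C (6+).
Level 23 falls in the 22-29 band.
Grid: Level 22-29 × Category C = 60-66 months.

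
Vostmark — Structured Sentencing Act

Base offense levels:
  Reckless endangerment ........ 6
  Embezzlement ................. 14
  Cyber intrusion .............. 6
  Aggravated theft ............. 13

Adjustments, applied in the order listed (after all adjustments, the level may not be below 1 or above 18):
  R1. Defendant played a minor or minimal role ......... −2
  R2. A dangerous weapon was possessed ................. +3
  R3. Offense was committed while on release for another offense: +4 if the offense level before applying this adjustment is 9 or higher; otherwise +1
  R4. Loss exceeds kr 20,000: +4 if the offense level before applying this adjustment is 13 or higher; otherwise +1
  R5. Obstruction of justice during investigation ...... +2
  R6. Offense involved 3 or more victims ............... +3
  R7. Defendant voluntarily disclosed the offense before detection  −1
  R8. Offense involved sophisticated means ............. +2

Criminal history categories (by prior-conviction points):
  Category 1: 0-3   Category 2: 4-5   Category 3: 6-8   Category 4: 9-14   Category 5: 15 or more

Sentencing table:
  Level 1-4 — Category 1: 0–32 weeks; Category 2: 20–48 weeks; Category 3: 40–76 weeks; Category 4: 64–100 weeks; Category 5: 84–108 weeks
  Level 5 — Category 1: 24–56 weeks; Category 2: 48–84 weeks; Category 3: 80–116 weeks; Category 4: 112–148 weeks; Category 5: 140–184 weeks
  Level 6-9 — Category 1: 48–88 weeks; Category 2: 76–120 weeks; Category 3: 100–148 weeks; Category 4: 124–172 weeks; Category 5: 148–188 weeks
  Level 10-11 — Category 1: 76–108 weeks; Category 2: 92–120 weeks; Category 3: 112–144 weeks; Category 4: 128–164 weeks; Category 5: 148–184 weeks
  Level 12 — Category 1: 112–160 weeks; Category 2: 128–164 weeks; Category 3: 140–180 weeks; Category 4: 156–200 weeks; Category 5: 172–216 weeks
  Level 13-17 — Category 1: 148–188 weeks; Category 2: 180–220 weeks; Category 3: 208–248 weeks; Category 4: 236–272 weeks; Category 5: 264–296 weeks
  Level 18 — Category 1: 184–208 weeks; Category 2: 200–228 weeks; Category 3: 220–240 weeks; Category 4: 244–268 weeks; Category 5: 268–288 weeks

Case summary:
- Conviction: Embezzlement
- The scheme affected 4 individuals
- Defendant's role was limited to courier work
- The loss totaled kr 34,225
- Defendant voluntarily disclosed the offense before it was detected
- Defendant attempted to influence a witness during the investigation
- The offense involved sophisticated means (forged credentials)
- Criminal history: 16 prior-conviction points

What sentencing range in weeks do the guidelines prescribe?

Base offense level for embezzlement: 14.
R1 applies: 14 − 2 = 12.
R3 does not apply.
R4 applies (level before this adjustment is 12 < 13, so +1): 12 + 1 = 13.
R5 applies: 13 + 2 = 15.
R6 applies: 15 + 3 = 18.
R7 applies: 18 − 1 = 17.
R8 applies: 17 + 2 = 19.
Level 19 exceeds the maximum of 18; capped at 18.
Final offense level: 18.
Criminal history: 16 prior points → Category 5 (15+).
Level 18 falls in the 18 band.
Grid: Level 18 × Category 5 = 268-288 weeks.

268-288 weeks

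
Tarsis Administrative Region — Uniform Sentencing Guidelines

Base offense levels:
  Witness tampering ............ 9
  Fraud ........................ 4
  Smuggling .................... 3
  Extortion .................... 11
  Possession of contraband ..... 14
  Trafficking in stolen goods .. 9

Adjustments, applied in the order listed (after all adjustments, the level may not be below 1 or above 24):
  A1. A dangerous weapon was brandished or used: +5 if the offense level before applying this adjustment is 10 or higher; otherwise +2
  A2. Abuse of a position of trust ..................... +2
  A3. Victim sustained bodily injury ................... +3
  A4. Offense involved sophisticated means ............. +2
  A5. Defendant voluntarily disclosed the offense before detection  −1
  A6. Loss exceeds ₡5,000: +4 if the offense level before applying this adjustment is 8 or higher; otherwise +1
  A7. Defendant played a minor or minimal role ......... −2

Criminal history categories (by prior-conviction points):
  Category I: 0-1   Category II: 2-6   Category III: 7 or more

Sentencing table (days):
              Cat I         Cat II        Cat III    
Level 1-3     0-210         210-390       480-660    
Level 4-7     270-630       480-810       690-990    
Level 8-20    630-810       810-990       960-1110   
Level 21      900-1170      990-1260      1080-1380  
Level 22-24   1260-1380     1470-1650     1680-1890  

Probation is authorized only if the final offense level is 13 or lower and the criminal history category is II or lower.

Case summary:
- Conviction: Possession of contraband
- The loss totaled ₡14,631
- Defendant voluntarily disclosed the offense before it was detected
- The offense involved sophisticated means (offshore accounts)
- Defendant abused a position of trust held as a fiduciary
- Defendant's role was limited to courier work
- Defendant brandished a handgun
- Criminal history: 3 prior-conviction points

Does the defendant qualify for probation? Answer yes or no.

Base offense level for possession of contraband: 14.
A1 applies (level before this adjustment is 14 ≥ 10, so +5): 14 + 5 = 19.
A2 applies: 19 + 2 = 21.
A3 does not apply.
A4 applies: 21 + 2 = 23.
A5 applies: 23 − 1 = 22.
A6 applies (level before this adjustment is 22 ≥ 8, so +4): 22 + 4 = 26.
A7 applies: 26 − 2 = 24.
Final offense level: 24.
Criminal history: 3 prior points → Category II (2-6).
Level 24 falls in the 22-24 band.
Grid: Level 22-24 × Category II = 1470-1650 days.
Probation check: level 24 > 13 and category II ≤ II → not eligible.

No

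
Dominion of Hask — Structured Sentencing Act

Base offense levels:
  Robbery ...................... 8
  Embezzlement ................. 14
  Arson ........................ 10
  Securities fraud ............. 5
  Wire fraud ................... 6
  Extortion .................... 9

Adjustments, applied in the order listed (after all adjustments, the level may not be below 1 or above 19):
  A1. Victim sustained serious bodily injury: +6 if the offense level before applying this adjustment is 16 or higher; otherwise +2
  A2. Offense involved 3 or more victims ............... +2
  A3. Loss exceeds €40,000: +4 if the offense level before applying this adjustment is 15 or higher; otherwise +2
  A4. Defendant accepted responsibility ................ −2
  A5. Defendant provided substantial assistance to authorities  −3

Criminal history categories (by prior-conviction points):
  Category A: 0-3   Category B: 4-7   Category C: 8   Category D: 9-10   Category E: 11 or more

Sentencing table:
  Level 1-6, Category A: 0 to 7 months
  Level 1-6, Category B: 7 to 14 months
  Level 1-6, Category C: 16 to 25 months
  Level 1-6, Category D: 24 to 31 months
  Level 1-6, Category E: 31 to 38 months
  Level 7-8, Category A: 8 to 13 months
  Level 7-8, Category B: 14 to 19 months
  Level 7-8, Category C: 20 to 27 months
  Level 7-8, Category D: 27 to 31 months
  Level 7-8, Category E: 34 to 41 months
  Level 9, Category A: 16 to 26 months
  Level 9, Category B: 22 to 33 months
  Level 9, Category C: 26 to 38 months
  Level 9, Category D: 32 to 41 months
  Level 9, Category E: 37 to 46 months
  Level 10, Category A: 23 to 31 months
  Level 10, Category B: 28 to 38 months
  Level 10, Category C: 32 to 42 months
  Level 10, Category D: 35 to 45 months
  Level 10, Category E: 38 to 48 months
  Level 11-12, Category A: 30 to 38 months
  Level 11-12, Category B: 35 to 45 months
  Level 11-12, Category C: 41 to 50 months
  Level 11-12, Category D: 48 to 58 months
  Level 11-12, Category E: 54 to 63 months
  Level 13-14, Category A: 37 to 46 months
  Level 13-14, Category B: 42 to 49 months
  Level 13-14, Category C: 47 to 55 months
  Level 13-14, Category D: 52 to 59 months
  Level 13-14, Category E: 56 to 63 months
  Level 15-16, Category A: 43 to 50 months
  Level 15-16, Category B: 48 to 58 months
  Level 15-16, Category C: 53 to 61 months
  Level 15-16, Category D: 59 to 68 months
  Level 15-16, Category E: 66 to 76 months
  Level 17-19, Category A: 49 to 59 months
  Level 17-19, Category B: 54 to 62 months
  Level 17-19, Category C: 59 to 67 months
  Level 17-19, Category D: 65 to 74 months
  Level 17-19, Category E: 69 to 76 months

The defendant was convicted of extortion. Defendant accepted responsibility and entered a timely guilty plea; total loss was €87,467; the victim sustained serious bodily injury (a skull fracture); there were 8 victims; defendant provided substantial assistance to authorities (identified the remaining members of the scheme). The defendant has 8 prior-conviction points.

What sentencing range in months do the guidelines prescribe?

Base offense level for extortion: 9.
A1 applies (level before this adjustment is 9 < 16, so +2): 9 + 2 = 11.
A2 applies: 11 + 2 = 13.
A3 applies (level before this adjustment is 13 < 15, so +2): 13 + 2 = 15.
A4 applies: 15 − 2 = 13.
A5 applies: 13 − 3 = 10.
Final offense level: 10.
Criminal history: 8 prior points → Category C (8).
Level 10 falls in the 10 band.
Grid: Level 10 × Category C = 32-42 months.

32-42 months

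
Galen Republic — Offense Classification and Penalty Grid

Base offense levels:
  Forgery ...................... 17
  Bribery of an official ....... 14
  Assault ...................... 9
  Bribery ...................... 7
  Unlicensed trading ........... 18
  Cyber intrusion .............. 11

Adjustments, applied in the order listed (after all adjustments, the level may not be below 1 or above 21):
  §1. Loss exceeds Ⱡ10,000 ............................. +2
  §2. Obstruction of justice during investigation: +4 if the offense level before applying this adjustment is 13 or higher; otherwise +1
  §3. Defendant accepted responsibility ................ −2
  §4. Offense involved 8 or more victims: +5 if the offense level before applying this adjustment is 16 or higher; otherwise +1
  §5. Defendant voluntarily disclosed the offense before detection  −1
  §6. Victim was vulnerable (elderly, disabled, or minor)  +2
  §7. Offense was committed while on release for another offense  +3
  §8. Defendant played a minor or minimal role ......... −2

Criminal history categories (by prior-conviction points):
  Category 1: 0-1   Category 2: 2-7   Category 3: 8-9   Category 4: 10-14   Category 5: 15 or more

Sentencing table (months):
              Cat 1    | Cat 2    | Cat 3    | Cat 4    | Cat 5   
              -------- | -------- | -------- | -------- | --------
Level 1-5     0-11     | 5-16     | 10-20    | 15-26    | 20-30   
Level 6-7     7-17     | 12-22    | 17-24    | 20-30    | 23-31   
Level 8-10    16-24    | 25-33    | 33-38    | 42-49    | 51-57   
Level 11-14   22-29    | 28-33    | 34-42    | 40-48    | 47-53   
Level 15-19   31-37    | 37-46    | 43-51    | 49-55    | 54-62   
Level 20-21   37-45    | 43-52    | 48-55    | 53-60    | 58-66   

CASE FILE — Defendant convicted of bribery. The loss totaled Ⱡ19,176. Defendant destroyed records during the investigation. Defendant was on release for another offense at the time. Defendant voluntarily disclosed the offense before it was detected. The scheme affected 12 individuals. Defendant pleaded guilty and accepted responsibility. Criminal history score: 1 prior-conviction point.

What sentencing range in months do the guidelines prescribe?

22-29 months

Base offense level for bribery: 7.
§1 applies: 7 + 2 = 9.
§2 applies (level before this adjustment is 9 < 13, so +1): 9 + 1 = 10.
§3 applies: 10 − 2 = 8.
§4 applies (level before this adjustment is 8 < 16, so +1): 8 + 1 = 9.
§5 applies: 9 − 1 = 8.
§6 does not apply.
§7 applies: 8 + 3 = 11.
Final offense level: 11.
Criminal history: 1 prior point → Category 1 (0-1).
Level 11 falls in the 11-14 band.
Grid: Level 11-14 × Category 1 = 22-29 months.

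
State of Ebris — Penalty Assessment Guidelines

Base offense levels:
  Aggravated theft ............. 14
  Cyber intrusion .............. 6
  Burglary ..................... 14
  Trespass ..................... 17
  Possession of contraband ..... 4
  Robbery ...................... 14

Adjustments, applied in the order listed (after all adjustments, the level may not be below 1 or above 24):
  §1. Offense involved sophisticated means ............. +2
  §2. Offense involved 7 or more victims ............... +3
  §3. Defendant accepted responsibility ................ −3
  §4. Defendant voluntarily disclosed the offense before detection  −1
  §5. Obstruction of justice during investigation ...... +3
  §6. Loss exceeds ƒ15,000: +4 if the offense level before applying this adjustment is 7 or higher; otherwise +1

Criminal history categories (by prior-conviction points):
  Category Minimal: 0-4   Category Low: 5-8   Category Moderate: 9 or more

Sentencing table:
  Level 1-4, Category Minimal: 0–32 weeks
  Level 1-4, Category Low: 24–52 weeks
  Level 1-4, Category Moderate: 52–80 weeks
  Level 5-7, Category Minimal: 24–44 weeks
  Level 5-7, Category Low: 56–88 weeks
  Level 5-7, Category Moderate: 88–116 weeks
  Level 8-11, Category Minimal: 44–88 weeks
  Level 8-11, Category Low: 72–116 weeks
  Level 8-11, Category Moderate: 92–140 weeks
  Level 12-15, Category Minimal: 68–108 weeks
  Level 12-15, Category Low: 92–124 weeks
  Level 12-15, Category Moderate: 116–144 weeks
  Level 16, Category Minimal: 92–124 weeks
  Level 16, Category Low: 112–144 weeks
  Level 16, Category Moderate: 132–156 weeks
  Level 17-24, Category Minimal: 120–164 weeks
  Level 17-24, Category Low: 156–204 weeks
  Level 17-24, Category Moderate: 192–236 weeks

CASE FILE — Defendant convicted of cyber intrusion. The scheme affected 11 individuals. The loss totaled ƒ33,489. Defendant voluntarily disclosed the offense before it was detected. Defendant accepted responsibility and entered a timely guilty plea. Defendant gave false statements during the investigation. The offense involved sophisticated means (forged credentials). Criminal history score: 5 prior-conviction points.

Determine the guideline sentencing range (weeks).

Base offense level for cyber intrusion: 6.
§1 applies: 6 + 2 = 8.
§2 applies: 8 + 3 = 11.
§3 applies: 11 − 3 = 8.
§4 applies: 8 − 1 = 7.
§5 applies: 7 + 3 = 10.
§6 applies (level before this adjustment is 10 ≥ 7, so +4): 10 + 4 = 14.
Final offense level: 14.
Criminal history: 5 prior points → Category Low (5-8).
Level 14 falls in the 12-15 band.
Grid: Level 12-15 × Category Low = 92-124 weeks.

92-124 weeks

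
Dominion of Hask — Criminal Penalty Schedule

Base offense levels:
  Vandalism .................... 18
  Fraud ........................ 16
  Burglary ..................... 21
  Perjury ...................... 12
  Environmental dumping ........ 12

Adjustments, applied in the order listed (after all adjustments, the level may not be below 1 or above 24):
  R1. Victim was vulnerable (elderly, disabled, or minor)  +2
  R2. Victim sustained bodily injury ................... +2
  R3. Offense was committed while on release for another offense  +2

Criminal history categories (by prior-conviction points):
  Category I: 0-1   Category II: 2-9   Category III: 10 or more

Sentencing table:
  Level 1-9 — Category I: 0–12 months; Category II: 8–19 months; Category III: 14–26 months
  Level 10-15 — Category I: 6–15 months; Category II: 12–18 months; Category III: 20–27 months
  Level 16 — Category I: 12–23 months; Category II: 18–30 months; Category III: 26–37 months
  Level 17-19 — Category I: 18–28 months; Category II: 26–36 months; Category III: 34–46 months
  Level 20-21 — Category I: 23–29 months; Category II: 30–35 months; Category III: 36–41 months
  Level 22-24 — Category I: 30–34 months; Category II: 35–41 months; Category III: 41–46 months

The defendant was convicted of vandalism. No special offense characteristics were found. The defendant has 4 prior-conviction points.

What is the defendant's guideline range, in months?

Base offense level for vandalism: 18.
Final offense level: 18.
Criminal history: 4 prior points → Category II (2-9).
Level 18 falls in the 17-19 band.
Grid: Level 17-19 × Category II = 26-36 months.

26-36 months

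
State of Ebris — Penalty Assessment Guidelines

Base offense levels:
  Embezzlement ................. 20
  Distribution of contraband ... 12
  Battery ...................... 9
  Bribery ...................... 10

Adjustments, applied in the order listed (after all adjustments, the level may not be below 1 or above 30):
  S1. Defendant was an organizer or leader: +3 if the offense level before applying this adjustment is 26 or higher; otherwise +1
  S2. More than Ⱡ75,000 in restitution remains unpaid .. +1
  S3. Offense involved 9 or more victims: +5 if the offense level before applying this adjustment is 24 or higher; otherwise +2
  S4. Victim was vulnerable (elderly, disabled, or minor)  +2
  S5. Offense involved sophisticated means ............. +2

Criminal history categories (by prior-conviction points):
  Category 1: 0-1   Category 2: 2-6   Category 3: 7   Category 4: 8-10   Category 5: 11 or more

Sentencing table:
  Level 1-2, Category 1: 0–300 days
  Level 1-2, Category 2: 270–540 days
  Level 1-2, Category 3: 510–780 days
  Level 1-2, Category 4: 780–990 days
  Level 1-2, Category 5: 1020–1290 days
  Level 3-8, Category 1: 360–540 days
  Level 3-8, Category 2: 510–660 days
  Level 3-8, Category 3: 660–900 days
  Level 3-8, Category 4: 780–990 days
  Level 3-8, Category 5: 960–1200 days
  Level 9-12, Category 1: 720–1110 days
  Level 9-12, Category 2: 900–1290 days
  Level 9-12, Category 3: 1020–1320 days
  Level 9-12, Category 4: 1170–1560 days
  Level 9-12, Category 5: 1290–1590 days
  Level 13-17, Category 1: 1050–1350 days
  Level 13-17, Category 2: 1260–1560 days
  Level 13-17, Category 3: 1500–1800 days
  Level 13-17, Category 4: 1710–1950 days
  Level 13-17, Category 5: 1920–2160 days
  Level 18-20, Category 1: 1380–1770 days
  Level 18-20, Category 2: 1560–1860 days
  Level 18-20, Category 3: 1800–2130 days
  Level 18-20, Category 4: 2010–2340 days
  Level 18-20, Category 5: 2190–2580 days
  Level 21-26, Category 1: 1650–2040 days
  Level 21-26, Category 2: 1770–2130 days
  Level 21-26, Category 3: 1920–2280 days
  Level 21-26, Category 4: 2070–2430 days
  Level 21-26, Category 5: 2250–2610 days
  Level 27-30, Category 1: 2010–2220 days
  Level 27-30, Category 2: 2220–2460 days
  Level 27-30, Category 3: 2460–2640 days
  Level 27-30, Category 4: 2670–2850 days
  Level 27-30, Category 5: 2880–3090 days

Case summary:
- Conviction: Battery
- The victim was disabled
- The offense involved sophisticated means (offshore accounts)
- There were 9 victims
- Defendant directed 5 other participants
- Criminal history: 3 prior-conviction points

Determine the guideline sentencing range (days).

Base offense level for battery: 9.
S1 applies (level before this adjustment is 9 < 26, so +1): 9 + 1 = 10.
S3 applies (level before this adjustment is 10 < 24, so +2): 10 + 2 = 12.
S4 applies: 12 + 2 = 14.
S5 applies: 14 + 2 = 16.
Final offense level: 16.
Criminal history: 3 prior points → Category 2 (2-6).
Level 16 falls in the 13-17 band.
Grid: Level 13-17 × Category 2 = 1260-1560 days.

1260-1560 days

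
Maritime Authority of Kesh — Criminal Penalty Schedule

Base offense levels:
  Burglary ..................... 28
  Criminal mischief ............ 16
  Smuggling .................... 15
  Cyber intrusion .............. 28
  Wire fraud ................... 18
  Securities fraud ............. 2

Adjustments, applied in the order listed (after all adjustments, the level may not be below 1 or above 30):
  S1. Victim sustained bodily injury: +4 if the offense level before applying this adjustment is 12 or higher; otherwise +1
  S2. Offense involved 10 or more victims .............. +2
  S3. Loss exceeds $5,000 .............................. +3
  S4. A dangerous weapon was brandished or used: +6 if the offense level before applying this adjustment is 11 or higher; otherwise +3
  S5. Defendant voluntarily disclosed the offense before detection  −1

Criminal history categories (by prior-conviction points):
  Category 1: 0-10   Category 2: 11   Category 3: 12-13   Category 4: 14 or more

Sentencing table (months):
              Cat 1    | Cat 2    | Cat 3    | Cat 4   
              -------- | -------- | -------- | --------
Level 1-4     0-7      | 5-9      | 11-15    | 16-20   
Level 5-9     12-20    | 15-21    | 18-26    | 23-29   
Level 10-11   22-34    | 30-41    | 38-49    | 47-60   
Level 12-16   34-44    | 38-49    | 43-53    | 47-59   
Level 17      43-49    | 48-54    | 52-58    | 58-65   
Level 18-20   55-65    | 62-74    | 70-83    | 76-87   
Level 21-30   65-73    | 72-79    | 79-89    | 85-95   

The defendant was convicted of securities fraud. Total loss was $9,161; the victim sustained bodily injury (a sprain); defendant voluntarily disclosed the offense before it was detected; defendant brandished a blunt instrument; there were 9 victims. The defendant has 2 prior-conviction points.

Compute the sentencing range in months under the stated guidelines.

Base offense level for securities fraud: 2.
S1 applies (level before this adjustment is 2 < 12, so +1): 2 + 1 = 3.
S3 applies: 3 + 3 = 6.
S4 applies (level before this adjustment is 6 < 11, so +3): 6 + 3 = 9.
S5 applies: 9 − 1 = 8.
Final offense level: 8.
Criminal history: 2 prior points → Category 1 (0-10).
Level 8 falls in the 5-9 band.
Grid: Level 5-9 × Category 1 = 12-20 months.

12-20 months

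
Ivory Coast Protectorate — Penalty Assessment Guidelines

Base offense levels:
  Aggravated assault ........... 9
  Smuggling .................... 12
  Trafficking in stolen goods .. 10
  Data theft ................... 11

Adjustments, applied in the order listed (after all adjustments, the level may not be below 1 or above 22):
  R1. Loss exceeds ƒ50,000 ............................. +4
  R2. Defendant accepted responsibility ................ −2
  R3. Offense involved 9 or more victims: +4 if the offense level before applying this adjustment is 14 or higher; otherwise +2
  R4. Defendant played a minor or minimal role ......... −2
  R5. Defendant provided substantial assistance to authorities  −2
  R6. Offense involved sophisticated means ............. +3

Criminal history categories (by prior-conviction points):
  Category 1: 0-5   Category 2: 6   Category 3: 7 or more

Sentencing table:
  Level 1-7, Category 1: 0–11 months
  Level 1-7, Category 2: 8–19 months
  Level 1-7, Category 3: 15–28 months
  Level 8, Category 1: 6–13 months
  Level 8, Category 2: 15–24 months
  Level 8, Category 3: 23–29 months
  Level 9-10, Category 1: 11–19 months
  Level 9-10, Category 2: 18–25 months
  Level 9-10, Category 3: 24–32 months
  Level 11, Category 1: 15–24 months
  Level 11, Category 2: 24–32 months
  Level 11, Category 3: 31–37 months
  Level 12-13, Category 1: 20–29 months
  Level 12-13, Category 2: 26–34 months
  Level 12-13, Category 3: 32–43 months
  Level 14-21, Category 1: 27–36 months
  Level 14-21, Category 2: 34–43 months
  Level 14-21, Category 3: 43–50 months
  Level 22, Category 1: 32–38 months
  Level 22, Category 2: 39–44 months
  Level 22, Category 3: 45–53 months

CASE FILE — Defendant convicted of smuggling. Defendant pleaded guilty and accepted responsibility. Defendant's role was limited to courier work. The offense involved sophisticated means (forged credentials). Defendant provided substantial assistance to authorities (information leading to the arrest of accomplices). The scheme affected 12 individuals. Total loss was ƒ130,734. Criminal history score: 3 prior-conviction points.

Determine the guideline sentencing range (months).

Base offense level for smuggling: 12.
R1 applies: 12 + 4 = 16.
R2 applies: 16 − 2 = 14.
R3 applies (level before this adjustment is 14 ≥ 14, so +4): 14 + 4 = 18.
R4 applies: 18 − 2 = 16.
R5 applies: 16 − 2 = 14.
R6 applies: 14 + 3 = 17.
Final offense level: 17.
Criminal history: 3 prior points → Category 1 (0-5).
Level 17 falls in the 14-21 band.
Grid: Level 14-21 × Category 1 = 27-36 months.

27-36 months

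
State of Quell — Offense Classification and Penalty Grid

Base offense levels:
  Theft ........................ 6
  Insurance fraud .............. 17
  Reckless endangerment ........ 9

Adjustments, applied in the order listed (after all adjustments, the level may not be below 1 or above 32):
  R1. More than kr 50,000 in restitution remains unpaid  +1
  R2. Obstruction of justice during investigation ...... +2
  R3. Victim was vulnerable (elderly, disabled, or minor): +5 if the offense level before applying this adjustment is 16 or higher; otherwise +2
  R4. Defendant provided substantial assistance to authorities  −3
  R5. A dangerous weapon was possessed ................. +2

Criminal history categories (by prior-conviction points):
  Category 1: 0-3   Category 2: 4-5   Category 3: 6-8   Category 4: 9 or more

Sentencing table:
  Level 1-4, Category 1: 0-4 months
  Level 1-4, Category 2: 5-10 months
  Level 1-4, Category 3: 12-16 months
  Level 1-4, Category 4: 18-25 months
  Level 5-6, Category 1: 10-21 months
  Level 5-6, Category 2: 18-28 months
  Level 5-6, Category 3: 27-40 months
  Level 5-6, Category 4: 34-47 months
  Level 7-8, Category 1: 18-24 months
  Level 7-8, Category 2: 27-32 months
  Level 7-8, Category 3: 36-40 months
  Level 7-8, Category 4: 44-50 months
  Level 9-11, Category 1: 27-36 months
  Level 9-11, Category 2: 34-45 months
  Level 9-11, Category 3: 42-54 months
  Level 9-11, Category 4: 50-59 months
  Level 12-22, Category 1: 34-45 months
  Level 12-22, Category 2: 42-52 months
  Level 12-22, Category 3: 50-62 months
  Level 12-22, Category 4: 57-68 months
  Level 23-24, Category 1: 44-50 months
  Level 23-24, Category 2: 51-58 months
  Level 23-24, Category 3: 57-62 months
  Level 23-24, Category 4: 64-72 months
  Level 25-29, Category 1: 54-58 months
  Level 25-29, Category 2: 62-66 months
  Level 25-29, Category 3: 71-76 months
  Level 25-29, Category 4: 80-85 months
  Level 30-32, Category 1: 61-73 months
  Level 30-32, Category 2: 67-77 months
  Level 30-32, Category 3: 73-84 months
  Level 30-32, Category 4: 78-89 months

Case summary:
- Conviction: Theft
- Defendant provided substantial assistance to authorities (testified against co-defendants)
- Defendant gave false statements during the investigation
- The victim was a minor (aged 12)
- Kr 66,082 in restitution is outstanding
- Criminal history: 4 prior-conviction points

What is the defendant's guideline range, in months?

Base offense level for theft: 6.
R1 applies: 6 + 1 = 7.
R2 applies: 7 + 2 = 9.
R3 applies (level before this adjustment is 9 < 16, so +2): 9 + 2 = 11.
R4 applies: 11 − 3 = 8.
R5 does not apply.
Final offense level: 8.
Criminal history: 4 prior points → Category 2 (4-5).
Level 8 falls in the 7-8 band.
Grid: Level 7-8 × Category 2 = 27-32 months.

27-32 months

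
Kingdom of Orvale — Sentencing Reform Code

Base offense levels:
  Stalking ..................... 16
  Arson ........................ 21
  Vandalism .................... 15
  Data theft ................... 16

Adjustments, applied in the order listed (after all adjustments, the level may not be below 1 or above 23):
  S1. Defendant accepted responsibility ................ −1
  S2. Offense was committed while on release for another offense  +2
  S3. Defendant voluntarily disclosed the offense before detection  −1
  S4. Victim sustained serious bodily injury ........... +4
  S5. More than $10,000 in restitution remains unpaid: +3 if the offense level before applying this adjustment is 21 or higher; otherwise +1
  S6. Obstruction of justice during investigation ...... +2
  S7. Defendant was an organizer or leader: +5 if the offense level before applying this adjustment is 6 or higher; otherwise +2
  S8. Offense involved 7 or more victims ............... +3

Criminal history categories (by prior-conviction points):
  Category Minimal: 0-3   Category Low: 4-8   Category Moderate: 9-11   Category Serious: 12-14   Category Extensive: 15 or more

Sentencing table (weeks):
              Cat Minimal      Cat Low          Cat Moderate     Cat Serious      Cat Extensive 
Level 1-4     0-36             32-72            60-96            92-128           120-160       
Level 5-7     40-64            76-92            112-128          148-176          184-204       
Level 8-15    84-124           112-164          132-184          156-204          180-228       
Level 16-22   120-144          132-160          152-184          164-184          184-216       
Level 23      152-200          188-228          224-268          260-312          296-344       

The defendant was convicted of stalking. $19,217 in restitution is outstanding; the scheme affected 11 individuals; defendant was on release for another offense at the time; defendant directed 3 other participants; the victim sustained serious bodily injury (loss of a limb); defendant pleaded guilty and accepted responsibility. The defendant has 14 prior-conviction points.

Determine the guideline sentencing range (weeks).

260-312 weeks

Base offense level for stalking: 16.
S1 applies: 16 − 1 = 15.
S2 applies: 15 + 2 = 17.
S4 applies: 17 + 4 = 21.
S5 applies (level before this adjustment is 21 ≥ 21, so +3): 21 + 3 = 24.
S6 does not apply.
S7 applies (level before this adjustment is 24 ≥ 6, so +5): 24 + 5 = 29.
S8 applies: 29 + 3 = 32.
Level 32 exceeds the maximum of 23; capped at 23.
Final offense level: 23.
Criminal history: 14 prior points → Category Serious (12-14).
Level 23 falls in the 23 band.
Grid: Level 23 × Category Serious = 260-312 weeks.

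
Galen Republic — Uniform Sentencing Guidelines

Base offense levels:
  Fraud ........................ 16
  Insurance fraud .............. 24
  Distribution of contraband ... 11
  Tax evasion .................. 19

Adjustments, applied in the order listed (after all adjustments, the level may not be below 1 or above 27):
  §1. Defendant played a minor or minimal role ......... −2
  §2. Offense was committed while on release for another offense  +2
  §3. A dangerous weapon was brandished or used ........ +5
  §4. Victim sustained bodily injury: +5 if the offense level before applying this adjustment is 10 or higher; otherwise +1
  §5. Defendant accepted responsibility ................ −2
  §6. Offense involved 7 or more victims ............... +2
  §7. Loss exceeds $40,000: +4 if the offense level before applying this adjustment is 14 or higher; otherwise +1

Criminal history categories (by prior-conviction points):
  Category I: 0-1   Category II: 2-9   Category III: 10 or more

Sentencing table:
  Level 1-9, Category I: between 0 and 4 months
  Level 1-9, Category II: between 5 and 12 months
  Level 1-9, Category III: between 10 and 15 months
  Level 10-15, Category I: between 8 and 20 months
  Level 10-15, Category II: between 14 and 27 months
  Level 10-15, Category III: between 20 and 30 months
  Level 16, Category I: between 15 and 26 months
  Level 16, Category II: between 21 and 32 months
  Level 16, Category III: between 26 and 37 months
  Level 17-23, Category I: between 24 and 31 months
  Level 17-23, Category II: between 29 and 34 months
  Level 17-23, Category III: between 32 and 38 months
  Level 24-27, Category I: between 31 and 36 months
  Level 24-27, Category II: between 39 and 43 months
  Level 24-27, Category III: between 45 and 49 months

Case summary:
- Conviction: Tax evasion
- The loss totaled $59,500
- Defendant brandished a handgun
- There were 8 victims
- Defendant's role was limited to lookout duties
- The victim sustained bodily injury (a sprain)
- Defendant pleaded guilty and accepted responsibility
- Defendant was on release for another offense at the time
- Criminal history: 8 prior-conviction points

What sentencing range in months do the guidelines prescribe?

39-43 months

Base offense level for tax evasion: 19.
§1 applies: 19 − 2 = 17.
§2 applies: 17 + 2 = 19.
§3 applies: 19 + 5 = 24.
§4 applies (level before this adjustment is 24 ≥ 10, so +5): 24 + 5 = 29.
§5 applies: 29 − 2 = 27.
§6 applies: 27 + 2 = 29.
§7 applies (level before this adjustment is 29 ≥ 14, so +4): 29 + 4 = 33.
Level 33 exceeds the maximum of 27; capped at 27.
Final offense level: 27.
Criminal history: 8 prior points → Category II (2-9).
Level 27 falls in the 24-27 band.
Grid: Level 24-27 × Category II = 39-43 months.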